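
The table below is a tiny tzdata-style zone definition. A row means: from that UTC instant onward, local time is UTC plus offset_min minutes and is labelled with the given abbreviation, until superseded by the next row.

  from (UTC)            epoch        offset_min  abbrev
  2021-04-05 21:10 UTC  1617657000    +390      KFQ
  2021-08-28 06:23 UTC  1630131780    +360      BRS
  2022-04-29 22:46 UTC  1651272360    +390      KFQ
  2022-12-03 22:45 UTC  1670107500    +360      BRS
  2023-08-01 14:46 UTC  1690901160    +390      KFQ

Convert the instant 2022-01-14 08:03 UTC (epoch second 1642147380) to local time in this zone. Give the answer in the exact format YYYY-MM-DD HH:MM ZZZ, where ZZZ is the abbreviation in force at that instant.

Query: 2022-01-14 08:03 UTC
Rule 2/5 (BRS, +06:00): 2021-08-28 06:23 UTC ≤ query < 2022-04-29 22:46 UTC
8·60 + 3 + 360 = 843 min
843 = 0·1440 + 843; 843 = 14·60 + 3 → 14:03, same day
→ 2022-01-14 14:03 BRS

2022-01-14 14:03 BRS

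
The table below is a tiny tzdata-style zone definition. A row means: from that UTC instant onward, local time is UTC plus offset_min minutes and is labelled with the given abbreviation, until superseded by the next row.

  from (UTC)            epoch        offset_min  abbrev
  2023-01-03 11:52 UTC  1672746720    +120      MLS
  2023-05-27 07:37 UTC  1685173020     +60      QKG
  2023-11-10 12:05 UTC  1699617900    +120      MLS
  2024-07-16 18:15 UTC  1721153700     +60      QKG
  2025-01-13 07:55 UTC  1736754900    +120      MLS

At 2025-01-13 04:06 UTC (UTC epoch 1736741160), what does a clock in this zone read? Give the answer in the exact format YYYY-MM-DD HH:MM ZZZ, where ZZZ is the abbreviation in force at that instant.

2025-01-13 05:06 QKG

Query: 2025-01-13 04:06 UTC
Rule 4/5 (QKG, +01:00): 2024-07-16 18:15 UTC ≤ query < 2025-01-13 07:55 UTC
4·60 + 6 + 60 = 306 min
306 = 0·1440 + 306; 306 = 5·60 + 6 → 05:06, same day
→ 2025-01-13 05:06 QKG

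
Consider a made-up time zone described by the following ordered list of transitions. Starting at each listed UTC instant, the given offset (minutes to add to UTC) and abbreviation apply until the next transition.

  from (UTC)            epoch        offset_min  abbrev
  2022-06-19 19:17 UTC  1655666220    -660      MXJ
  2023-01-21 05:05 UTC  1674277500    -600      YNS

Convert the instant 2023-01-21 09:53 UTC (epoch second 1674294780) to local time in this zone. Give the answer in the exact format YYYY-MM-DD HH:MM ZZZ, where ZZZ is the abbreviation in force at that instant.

Query: 2023-01-21 09:53 UTC
Rule 2/2 (YNS, -10:00): 2023-01-21 05:05 UTC ≤ query < +∞
9·60 + 53 - 600 = -7 min
-7 = -1·1440 + 1433; 1433 = 23·60 + 53 → 23:53, 2023-01-21 - 1 day = 2023-01-20
→ 2023-01-20 23:53 YNS

2023-01-20 23:53 YNS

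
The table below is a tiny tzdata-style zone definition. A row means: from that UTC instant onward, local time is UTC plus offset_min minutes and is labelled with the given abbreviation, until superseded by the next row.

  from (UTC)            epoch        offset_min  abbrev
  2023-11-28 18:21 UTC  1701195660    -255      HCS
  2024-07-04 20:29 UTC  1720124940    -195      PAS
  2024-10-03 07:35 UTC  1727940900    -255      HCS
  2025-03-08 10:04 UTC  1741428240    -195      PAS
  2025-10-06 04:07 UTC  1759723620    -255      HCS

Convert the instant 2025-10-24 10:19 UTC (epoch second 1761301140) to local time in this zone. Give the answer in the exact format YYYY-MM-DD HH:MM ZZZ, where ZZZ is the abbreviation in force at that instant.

2025-10-24 06:04 HCS

Query: 2025-10-24 10:19 UTC
Rule 5/5 (HCS, -04:15): 2025-10-06 04:07 UTC ≤ query < +∞
10·60 + 19 - 255 = 364 min
364 = 0·1440 + 364; 364 = 6·60 + 4 → 06:04, same day
→ 2025-10-24 06:04 HCS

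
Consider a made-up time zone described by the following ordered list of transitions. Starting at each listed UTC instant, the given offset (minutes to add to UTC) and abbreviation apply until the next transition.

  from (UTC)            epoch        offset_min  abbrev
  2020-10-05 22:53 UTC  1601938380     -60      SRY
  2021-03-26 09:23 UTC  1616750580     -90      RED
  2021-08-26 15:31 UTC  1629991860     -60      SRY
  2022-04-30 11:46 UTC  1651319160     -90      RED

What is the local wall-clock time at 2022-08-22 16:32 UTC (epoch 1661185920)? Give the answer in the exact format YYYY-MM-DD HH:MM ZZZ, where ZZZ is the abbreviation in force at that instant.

Query: 2022-08-22 16:32 UTC
Rule 4/4 (RED, -01:30): 2022-04-30 11:46 UTC ≤ query < +∞
16·60 + 32 - 90 = 902 min
902 = 0·1440 + 902; 902 = 15·60 + 2 → 15:02, same day
→ 2022-08-22 15:02 RED

2022-08-22 15:02 RED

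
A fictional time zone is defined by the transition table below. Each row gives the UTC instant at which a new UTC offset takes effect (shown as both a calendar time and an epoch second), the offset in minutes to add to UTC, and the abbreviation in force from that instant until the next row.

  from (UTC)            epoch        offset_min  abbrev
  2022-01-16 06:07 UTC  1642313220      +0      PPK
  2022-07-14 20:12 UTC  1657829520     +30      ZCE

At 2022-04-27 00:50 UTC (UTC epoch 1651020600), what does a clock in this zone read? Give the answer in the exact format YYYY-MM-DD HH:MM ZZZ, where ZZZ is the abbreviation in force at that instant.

Query: 2022-04-27 00:50 UTC
Rule 1/2 (PPK, +00:00): 2022-01-16 06:07 UTC ≤ query < 2022-07-14 20:12 UTC
0·60 + 50 + 0 = 50 min
50 = 0·1440 + 50; 50 = 0·60 + 50 → 00:50, same day
→ 2022-04-27 00:50 PPK

2022-04-27 00:50 PPK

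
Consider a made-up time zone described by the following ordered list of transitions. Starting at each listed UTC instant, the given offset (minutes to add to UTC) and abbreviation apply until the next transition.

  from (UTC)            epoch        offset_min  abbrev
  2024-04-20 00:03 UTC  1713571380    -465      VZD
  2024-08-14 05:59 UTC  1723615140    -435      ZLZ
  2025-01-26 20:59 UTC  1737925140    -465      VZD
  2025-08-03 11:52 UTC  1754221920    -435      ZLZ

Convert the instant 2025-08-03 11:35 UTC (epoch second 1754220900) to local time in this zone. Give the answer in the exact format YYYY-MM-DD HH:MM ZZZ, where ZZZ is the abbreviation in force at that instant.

Query: 2025-08-03 11:35 UTC
Rule 3/4 (VZD, -07:45): 2025-01-26 20:59 UTC ≤ query < 2025-08-03 11:52 UTC
11·60 + 35 - 465 = 230 min
230 = 0·1440 + 230; 230 = 3·60 + 50 → 03:50, same day
→ 2025-08-03 03:50 VZD

2025-08-03 03:50 VZD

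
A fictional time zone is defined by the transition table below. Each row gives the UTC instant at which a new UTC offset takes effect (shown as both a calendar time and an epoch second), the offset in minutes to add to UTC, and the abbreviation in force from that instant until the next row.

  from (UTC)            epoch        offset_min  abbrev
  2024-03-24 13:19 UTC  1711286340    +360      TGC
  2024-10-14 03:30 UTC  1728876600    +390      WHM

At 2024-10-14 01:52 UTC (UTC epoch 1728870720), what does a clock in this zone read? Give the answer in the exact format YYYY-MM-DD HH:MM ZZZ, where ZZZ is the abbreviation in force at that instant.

Query: 2024-10-14 01:52 UTC
Rule 1/2 (TGC, +06:00): 2024-03-24 13:19 UTC ≤ query < 2024-10-14 03:30 UTC
1·60 + 52 + 360 = 472 min
472 = 0·1440 + 472; 472 = 7·60 + 52 → 07:52, same day
→ 2024-10-14 07:52 TGC

2024-10-14 07:52 TGC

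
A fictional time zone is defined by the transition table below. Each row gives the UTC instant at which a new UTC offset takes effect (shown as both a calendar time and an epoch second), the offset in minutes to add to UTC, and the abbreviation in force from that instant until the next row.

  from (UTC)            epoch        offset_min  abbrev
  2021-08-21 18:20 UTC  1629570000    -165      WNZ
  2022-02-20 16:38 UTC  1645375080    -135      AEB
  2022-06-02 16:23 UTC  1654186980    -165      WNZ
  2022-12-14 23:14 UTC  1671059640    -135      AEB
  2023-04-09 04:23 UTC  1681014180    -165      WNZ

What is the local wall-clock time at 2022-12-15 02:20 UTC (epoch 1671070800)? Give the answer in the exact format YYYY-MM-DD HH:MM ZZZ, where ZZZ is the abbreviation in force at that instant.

Query: 2022-12-15 02:20 UTC
Rule 4/5 (AEB, -02:15): 2022-12-14 23:14 UTC ≤ query < 2023-04-09 04:23 UTC
2·60 + 20 - 135 = 5 min
5 = 0·1440 + 5; 5 = 0·60 + 5 → 00:05, same day
→ 2022-12-15 00:05 AEB

2022-12-15 00:05 AEB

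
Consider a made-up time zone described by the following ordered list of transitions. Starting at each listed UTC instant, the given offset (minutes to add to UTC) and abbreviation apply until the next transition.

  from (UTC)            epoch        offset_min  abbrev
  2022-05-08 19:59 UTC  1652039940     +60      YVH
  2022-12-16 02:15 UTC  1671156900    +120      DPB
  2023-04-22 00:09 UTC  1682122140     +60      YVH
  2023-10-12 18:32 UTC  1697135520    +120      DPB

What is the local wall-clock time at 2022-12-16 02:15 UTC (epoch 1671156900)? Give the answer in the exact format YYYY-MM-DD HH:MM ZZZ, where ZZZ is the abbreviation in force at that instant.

2022-12-16 04:15 DPB

Query: 2022-12-16 02:15 UTC
Rule 2/4 (DPB, +02:00): 2022-12-16 02:15 UTC ≤ query < 2023-04-22 00:09 UTC
2·60 + 15 + 120 = 255 min
255 = 0·1440 + 255; 255 = 4·60 + 15 → 04:15, same day
→ 2022-12-16 04:15 DPB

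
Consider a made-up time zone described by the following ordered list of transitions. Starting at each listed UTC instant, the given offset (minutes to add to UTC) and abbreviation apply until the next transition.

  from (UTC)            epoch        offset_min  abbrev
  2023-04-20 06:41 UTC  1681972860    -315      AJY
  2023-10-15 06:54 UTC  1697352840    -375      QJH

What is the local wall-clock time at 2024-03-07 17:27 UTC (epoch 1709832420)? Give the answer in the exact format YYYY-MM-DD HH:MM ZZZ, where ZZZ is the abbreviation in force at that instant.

Query: 2024-03-07 17:27 UTC
Rule 2/2 (QJH, -06:15): 2023-10-15 06:54 UTC ≤ query < +∞
17·60 + 27 - 375 = 672 min
672 = 0·1440 + 672; 672 = 11·60 + 12 → 11:12, same day
→ 2024-03-07 11:12 QJH

2024-03-07 11:12 QJH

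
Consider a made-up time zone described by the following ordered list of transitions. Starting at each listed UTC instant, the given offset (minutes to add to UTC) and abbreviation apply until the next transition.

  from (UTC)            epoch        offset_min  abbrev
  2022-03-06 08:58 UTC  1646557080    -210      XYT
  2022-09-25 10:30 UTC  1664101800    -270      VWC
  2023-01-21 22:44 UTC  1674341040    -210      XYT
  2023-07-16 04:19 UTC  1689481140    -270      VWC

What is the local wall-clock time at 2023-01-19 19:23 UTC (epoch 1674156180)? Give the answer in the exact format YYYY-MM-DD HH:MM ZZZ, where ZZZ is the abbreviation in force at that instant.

Query: 2023-01-19 19:23 UTC
Rule 2/4 (VWC, -04:30): 2022-09-25 10:30 UTC ≤ query < 2023-01-21 22:44 UTC
19·60 + 23 - 270 = 893 min
893 = 0·1440 + 893; 893 = 14·60 + 53 → 14:53, same day
→ 2023-01-19 14:53 VWC

2023-01-19 14:53 VWC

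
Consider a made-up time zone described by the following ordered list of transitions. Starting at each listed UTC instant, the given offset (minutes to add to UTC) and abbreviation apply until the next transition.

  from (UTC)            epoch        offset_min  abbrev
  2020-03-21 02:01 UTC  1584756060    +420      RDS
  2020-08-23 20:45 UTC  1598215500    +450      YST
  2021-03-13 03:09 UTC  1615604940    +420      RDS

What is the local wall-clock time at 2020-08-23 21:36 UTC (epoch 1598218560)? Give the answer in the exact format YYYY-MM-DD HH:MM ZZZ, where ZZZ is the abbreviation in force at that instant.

2020-08-24 05:06 YST

Query: 2020-08-23 21:36 UTC
Rule 2/3 (YST, +07:30): 2020-08-23 20:45 UTC ≤ query < 2021-03-13 03:09 UTC
21·60 + 36 + 450 = 1746 min
1746 = 1·1440 + 306; 306 = 5·60 + 6 → 05:06, 2020-08-23 + 1 day = 2020-08-24
→ 2020-08-24 05:06 YST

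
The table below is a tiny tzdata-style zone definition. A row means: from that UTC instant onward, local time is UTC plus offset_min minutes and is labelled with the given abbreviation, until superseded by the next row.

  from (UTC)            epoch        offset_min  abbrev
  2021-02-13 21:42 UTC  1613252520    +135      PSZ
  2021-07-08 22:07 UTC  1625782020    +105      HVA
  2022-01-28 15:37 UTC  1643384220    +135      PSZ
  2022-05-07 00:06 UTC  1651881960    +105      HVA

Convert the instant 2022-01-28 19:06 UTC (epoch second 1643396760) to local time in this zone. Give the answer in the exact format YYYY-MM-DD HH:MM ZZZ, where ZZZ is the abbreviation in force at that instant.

Query: 2022-01-28 19:06 UTC
Rule 3/4 (PSZ, +02:15): 2022-01-28 15:37 UTC ≤ query < 2022-05-07 00:06 UTC
19·60 + 6 + 135 = 1281 min
1281 = 0·1440 + 1281; 1281 = 21·60 + 21 → 21:21, same day
→ 2022-01-28 21:21 PSZ

2022-01-28 21:21 PSZ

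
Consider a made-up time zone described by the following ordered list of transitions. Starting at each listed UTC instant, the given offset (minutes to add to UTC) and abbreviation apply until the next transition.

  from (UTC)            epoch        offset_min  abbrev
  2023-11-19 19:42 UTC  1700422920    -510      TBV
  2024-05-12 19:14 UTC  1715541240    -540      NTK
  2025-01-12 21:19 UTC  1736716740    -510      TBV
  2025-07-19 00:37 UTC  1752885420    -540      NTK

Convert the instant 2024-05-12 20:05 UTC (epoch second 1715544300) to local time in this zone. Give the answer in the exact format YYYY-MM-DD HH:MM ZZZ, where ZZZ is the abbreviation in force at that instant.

Query: 2024-05-12 20:05 UTC
Rule 2/4 (NTK, -09:00): 2024-05-12 19:14 UTC ≤ query < 2025-01-12 21:19 UTC
20·60 + 5 - 540 = 665 min
665 = 0·1440 + 665; 665 = 11·60 + 5 → 11:05, same day
→ 2024-05-12 11:05 NTK

2024-05-12 11:05 NTK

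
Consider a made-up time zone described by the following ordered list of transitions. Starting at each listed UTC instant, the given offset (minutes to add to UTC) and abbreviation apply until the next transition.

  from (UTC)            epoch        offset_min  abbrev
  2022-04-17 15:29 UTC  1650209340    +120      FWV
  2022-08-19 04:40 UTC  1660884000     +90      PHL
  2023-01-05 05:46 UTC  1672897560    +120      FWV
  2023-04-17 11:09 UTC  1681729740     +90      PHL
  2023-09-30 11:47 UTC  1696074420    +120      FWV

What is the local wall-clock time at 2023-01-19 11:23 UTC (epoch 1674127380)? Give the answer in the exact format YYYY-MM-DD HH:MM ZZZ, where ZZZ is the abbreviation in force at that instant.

2023-01-19 13:23 FWV

Query: 2023-01-19 11:23 UTC
Rule 3/5 (FWV, +02:00): 2023-01-05 05:46 UTC ≤ query < 2023-04-17 11:09 UTC
11·60 + 23 + 120 = 803 min
803 = 0·1440 + 803; 803 = 13·60 + 23 → 13:23, same day
→ 2023-01-19 13:23 FWV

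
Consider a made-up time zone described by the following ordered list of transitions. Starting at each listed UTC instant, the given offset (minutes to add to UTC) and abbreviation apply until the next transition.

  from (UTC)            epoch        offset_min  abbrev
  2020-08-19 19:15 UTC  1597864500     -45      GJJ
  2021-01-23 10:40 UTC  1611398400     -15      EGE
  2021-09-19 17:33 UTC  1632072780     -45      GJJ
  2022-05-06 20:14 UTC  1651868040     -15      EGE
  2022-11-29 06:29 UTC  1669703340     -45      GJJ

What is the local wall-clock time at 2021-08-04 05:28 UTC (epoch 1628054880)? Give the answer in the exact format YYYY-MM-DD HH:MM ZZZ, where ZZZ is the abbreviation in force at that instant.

2021-08-04 05:13 EGE

Query: 2021-08-04 05:28 UTC
Rule 2/5 (EGE, -00:15): 2021-01-23 10:40 UTC ≤ query < 2021-09-19 17:33 UTC
5·60 + 28 - 15 = 313 min
313 = 0·1440 + 313; 313 = 5·60 + 13 → 05:13, same day
→ 2021-08-04 05:13 EGE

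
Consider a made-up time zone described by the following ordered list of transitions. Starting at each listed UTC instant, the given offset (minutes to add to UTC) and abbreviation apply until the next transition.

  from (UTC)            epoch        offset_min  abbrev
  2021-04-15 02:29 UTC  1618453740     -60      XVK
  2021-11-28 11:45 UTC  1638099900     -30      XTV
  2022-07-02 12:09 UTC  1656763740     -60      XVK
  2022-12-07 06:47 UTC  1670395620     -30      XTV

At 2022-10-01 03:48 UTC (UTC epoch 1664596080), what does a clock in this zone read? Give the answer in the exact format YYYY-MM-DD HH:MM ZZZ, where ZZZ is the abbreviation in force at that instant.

Query: 2022-10-01 03:48 UTC
Rule 3/4 (XVK, -01:00): 2022-07-02 12:09 UTC ≤ query < 2022-12-07 06:47 UTC
3·60 + 48 - 60 = 168 min
168 = 0·1440 + 168; 168 = 2·60 + 48 → 02:48, same day
→ 2022-10-01 02:48 XVK

2022-10-01 02:48 XVK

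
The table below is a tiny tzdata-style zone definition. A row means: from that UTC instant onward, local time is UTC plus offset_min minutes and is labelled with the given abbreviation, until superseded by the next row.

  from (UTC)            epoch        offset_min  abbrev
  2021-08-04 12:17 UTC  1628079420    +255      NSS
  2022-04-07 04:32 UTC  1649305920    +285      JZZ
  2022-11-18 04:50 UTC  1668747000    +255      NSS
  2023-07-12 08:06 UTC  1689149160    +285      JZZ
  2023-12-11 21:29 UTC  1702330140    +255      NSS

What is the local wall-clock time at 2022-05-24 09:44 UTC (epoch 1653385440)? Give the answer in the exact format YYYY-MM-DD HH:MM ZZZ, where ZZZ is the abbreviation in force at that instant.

2022-05-24 14:29 JZZ

Query: 2022-05-24 09:44 UTC
Rule 2/5 (JZZ, +04:45): 2022-04-07 04:32 UTC ≤ query < 2022-11-18 04:50 UTC
9·60 + 44 + 285 = 869 min
869 = 0·1440 + 869; 869 = 14·60 + 29 → 14:29, same day
→ 2022-05-24 14:29 JZZ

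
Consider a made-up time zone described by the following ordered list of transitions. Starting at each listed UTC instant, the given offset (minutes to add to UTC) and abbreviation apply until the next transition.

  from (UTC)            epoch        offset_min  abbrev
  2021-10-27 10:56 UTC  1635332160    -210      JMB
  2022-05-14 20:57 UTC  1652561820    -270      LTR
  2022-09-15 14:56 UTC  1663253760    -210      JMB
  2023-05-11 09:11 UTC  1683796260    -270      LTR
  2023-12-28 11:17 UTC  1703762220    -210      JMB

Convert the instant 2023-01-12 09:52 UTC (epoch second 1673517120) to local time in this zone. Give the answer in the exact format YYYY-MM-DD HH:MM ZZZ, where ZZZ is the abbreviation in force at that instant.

2023-01-12 06:22 JMB

Query: 2023-01-12 09:52 UTC
Rule 3/5 (JMB, -03:30): 2022-09-15 14:56 UTC ≤ query < 2023-05-11 09:11 UTC
9·60 + 52 - 210 = 382 min
382 = 0·1440 + 382; 382 = 6·60 + 22 → 06:22, same day
→ 2023-01-12 06:22 JMB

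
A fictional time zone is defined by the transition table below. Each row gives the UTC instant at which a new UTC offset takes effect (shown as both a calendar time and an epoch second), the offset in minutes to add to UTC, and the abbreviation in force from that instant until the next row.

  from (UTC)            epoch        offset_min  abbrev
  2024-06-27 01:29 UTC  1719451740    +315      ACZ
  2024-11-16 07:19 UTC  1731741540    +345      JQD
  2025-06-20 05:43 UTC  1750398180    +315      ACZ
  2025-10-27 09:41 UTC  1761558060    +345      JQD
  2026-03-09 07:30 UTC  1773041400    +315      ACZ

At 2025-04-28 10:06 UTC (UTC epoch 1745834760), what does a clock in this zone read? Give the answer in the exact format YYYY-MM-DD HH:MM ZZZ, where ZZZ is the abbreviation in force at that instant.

Query: 2025-04-28 10:06 UTC
Rule 2/5 (JQD, +05:45): 2024-11-16 07:19 UTC ≤ query < 2025-06-20 05:43 UTC
10·60 + 6 + 345 = 951 min
951 = 0·1440 + 951; 951 = 15·60 + 51 → 15:51, same day
→ 2025-04-28 15:51 JQD

2025-04-28 15:51 JQD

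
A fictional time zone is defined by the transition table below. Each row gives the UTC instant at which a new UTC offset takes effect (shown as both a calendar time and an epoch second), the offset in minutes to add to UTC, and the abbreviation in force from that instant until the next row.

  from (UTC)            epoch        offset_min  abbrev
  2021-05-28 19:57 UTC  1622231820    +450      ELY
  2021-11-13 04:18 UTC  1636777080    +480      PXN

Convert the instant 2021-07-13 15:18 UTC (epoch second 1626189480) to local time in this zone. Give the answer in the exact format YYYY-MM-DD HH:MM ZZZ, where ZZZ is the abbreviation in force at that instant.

Query: 2021-07-13 15:18 UTC
Rule 1/2 (ELY, +07:30): 2021-05-28 19:57 UTC ≤ query < 2021-11-13 04:18 UTC
15·60 + 18 + 450 = 1368 min
1368 = 0·1440 + 1368; 1368 = 22·60 + 48 → 22:48, same day
→ 2021-07-13 22:48 ELY

2021-07-13 22:48 ELY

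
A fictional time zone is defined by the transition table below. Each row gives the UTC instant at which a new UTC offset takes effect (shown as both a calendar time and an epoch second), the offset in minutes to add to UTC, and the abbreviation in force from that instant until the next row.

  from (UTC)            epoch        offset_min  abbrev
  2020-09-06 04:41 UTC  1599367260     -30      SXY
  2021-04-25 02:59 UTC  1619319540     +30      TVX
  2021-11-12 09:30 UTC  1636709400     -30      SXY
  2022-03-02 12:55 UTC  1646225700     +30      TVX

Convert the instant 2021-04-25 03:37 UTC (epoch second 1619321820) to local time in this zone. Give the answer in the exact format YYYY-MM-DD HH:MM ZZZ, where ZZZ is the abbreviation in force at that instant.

Query: 2021-04-25 03:37 UTC
Rule 2/4 (TVX, +00:30): 2021-04-25 02:59 UTC ≤ query < 2021-11-12 09:30 UTC
3·60 + 37 + 30 = 247 min
247 = 0·1440 + 247; 247 = 4·60 + 7 → 04:07, same day
→ 2021-04-25 04:07 TVX

2021-04-25 04:07 TVX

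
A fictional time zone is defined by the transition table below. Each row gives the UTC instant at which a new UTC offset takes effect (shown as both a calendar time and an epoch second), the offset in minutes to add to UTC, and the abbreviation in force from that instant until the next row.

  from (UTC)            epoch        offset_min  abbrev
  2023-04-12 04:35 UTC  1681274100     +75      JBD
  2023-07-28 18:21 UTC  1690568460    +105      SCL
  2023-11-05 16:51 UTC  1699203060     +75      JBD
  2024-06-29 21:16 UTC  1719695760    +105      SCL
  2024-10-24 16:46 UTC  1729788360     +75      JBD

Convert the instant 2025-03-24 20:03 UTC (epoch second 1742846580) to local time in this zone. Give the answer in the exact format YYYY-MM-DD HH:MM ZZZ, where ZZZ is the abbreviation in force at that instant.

Query: 2025-03-24 20:03 UTC
Rule 5/5 (JBD, +01:15): 2024-10-24 16:46 UTC ≤ query < +∞
20·60 + 3 + 75 = 1278 min
1278 = 0·1440 + 1278; 1278 = 21·60 + 18 → 21:18, same day
→ 2025-03-24 21:18 JBD

2025-03-24 21:18 JBD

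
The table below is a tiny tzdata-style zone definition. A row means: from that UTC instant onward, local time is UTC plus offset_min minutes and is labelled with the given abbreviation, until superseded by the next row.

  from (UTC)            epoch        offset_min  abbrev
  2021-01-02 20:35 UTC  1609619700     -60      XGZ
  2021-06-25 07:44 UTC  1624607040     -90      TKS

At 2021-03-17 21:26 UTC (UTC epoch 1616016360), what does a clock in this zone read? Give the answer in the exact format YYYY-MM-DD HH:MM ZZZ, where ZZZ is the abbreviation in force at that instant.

2021-03-17 20:26 XGZ

Query: 2021-03-17 21:26 UTC
Rule 1/2 (XGZ, -01:00): 2021-01-02 20:35 UTC ≤ query < 2021-06-25 07:44 UTC
21·60 + 26 - 60 = 1226 min
1226 = 0·1440 + 1226; 1226 = 20·60 + 26 → 20:26, same day
→ 2021-03-17 20:26 XGZ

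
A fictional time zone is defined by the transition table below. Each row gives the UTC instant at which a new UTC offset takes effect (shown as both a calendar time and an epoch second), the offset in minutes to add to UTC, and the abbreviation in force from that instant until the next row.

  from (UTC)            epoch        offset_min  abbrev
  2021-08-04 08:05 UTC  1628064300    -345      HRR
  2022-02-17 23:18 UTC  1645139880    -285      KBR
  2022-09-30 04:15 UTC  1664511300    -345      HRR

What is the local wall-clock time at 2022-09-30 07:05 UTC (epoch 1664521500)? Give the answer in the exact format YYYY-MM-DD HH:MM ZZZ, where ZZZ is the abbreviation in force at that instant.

Query: 2022-09-30 07:05 UTC
Rule 3/3 (HRR, -05:45): 2022-09-30 04:15 UTC ≤ query < +∞
7·60 + 5 - 345 = 80 min
80 = 0·1440 + 80; 80 = 1·60 + 20 → 01:20, same day
→ 2022-09-30 01:20 HRR

2022-09-30 01:20 HRR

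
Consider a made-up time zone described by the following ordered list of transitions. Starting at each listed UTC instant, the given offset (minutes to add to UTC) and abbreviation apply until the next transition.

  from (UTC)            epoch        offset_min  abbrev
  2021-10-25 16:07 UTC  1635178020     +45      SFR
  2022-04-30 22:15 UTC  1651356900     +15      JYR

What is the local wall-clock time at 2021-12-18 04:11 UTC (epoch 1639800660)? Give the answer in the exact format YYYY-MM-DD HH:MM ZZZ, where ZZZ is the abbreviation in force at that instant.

2021-12-18 04:56 SFR

Query: 2021-12-18 04:11 UTC
Rule 1/2 (SFR, +00:45): 2021-10-25 16:07 UTC ≤ query < 2022-04-30 22:15 UTC
4·60 + 11 + 45 = 296 min
296 = 0·1440 + 296; 296 = 4·60 + 56 → 04:56, same day
→ 2021-12-18 04:56 SFR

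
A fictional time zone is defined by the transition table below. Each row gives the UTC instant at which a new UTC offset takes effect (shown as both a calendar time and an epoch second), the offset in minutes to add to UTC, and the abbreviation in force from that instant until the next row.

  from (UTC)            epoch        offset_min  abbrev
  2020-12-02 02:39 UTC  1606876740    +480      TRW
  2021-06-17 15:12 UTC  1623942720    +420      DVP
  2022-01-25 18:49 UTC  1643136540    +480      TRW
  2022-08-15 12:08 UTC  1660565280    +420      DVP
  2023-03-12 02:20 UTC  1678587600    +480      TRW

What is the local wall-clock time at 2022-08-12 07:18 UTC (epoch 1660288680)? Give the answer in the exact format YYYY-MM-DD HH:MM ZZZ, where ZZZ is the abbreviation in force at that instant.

Query: 2022-08-12 07:18 UTC
Rule 3/5 (TRW, +08:00): 2022-01-25 18:49 UTC ≤ query < 2022-08-15 12:08 UTC
7·60 + 18 + 480 = 918 min
918 = 0·1440 + 918; 918 = 15·60 + 18 → 15:18, same day
→ 2022-08-12 15:18 TRW

2022-08-12 15:18 TRW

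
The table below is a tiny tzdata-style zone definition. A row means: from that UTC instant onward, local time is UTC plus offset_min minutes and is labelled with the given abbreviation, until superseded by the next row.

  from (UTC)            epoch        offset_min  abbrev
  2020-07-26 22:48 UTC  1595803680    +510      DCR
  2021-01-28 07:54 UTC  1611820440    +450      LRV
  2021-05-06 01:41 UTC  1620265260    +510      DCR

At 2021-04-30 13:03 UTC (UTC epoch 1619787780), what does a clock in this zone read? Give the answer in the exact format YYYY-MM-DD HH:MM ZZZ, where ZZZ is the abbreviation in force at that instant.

Query: 2021-04-30 13:03 UTC
Rule 2/3 (LRV, +07:30): 2021-01-28 07:54 UTC ≤ query < 2021-05-06 01:41 UTC
13·60 + 3 + 450 = 1233 min
1233 = 0·1440 + 1233; 1233 = 20·60 + 33 → 20:33, same day
→ 2021-04-30 20:33 LRV

2021-04-30 20:33 LRV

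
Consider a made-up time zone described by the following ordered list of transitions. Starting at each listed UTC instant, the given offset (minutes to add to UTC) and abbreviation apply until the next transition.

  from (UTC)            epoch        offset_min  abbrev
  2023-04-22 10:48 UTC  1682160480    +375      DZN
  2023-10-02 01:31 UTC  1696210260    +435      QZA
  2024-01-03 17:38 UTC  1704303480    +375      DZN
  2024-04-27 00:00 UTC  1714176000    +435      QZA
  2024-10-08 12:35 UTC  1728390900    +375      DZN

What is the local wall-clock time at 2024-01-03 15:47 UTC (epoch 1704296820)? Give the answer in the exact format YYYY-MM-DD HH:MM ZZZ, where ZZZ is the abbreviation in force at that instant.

Query: 2024-01-03 15:47 UTC
Rule 2/5 (QZA, +07:15): 2023-10-02 01:31 UTC ≤ query < 2024-01-03 17:38 UTC
15·60 + 47 + 435 = 1382 min
1382 = 0·1440 + 1382; 1382 = 23·60 + 2 → 23:02, same day
→ 2024-01-03 23:02 QZA

2024-01-03 23:02 QZA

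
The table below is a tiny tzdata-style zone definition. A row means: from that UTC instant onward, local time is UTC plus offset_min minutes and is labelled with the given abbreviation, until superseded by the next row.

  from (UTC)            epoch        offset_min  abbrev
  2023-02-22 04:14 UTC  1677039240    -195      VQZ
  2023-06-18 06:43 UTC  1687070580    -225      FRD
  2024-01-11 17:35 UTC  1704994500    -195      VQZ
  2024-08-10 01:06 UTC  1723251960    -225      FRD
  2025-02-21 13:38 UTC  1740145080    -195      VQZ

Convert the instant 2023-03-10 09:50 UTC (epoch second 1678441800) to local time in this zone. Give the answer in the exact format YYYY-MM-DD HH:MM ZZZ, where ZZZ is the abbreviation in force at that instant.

2023-03-10 06:35 VQZ

Query: 2023-03-10 09:50 UTC
Rule 1/5 (VQZ, -03:15): 2023-02-22 04:14 UTC ≤ query < 2023-06-18 06:43 UTC
9·60 + 50 - 195 = 395 min
395 = 0·1440 + 395; 395 = 6·60 + 35 → 06:35, same day
→ 2023-03-10 06:35 VQZ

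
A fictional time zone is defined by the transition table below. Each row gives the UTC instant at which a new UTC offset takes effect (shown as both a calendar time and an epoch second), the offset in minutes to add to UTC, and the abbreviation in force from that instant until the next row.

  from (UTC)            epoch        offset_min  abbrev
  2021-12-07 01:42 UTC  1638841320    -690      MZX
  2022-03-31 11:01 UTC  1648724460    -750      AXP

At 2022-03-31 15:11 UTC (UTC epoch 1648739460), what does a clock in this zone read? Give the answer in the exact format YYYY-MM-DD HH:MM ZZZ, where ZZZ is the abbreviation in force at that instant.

Query: 2022-03-31 15:11 UTC
Rule 2/2 (AXP, -12:30): 2022-03-31 11:01 UTC ≤ query < +∞
15·60 + 11 - 750 = 161 min
161 = 0·1440 + 161; 161 = 2·60 + 41 → 02:41, same day
→ 2022-03-31 02:41 AXP

2022-03-31 02:41 AXP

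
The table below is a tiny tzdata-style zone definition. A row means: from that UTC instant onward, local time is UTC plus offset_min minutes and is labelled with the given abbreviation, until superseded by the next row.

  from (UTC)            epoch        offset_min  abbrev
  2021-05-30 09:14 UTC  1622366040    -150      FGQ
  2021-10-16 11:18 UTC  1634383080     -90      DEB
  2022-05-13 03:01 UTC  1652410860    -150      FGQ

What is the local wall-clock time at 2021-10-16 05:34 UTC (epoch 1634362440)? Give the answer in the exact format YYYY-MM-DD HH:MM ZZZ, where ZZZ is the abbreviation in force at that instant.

Query: 2021-10-16 05:34 UTC
Rule 1/3 (FGQ, -02:30): 2021-05-30 09:14 UTC ≤ query < 2021-10-16 11:18 UTC
5·60 + 34 - 150 = 184 min
184 = 0·1440 + 184; 184 = 3·60 + 4 → 03:04, same day
→ 2021-10-16 03:04 FGQ

2021-10-16 03:04 FGQ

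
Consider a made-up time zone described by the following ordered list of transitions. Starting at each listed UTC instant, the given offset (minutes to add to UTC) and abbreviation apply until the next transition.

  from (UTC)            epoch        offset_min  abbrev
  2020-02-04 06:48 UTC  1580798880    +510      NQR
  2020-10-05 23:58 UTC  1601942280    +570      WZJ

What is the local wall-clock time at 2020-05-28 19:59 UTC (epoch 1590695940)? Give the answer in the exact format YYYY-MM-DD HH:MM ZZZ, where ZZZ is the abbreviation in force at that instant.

Query: 2020-05-28 19:59 UTC
Rule 1/2 (NQR, +08:30): 2020-02-04 06:48 UTC ≤ query < 2020-10-05 23:58 UTC
19·60 + 59 + 510 = 1709 min
1709 = 1·1440 + 269; 269 = 4·60 + 29 → 04:29, 2020-05-28 + 1 day = 2020-05-29
→ 2020-05-29 04:29 NQR

2020-05-29 04:29 NQR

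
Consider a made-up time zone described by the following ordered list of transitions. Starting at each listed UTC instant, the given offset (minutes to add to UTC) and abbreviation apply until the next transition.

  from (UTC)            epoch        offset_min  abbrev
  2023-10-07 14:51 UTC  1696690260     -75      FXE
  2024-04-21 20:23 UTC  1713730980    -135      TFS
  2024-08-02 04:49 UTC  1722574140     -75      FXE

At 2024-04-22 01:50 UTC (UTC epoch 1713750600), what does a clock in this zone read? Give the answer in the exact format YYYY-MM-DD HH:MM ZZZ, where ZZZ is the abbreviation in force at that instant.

2024-04-21 23:35 TFS

Query: 2024-04-22 01:50 UTC
Rule 2/3 (TFS, -02:15): 2024-04-21 20:23 UTC ≤ query < 2024-08-02 04:49 UTC
1·60 + 50 - 135 = -25 min
-25 = -1·1440 + 1415; 1415 = 23·60 + 35 → 23:35, 2024-04-22 - 1 day = 2024-04-21
→ 2024-04-21 23:35 TFS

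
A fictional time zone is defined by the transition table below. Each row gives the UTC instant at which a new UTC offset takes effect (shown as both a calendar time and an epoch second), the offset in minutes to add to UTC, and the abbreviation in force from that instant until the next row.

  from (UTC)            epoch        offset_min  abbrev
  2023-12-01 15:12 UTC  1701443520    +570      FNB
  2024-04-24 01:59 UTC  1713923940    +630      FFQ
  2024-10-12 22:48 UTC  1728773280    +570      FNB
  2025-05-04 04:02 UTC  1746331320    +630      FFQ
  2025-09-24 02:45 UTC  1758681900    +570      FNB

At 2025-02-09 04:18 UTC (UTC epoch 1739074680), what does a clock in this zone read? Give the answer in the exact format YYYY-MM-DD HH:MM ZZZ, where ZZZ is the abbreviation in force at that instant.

2025-02-09 13:48 FNB

Query: 2025-02-09 04:18 UTC
Rule 3/5 (FNB, +09:30): 2024-10-12 22:48 UTC ≤ query < 2025-05-04 04:02 UTC
4·60 + 18 + 570 = 828 min
828 = 0·1440 + 828; 828 = 13·60 + 48 → 13:48, same day
→ 2025-02-09 13:48 FNB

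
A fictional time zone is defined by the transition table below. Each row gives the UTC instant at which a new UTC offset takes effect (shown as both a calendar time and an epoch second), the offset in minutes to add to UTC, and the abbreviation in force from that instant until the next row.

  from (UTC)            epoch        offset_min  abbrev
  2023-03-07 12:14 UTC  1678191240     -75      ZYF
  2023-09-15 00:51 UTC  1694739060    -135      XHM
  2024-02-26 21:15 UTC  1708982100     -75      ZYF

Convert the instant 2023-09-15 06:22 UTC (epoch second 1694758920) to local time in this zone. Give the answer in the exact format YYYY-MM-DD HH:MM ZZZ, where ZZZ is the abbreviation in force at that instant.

Query: 2023-09-15 06:22 UTC
Rule 2/3 (XHM, -02:15): 2023-09-15 00:51 UTC ≤ query < 2024-02-26 21:15 UTC
6·60 + 22 - 135 = 247 min
247 = 0·1440 + 247; 247 = 4·60 + 7 → 04:07, same day
→ 2023-09-15 04:07 XHM

2023-09-15 04:07 XHM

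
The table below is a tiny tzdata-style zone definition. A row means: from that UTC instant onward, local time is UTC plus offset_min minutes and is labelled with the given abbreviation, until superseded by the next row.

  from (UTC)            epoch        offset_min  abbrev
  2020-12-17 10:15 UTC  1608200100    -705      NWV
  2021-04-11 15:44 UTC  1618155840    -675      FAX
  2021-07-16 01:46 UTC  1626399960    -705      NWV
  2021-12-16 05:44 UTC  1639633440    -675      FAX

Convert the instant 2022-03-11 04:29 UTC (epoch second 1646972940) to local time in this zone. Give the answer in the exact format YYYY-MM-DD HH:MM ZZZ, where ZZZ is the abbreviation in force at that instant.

2022-03-10 17:14 FAX

Query: 2022-03-11 04:29 UTC
Rule 4/4 (FAX, -11:15): 2021-12-16 05:44 UTC ≤ query < +∞
4·60 + 29 - 675 = -406 min
-406 = -1·1440 + 1034; 1034 = 17·60 + 14 → 17:14, 2022-03-11 - 1 day = 2022-03-10
→ 2022-03-10 17:14 FAX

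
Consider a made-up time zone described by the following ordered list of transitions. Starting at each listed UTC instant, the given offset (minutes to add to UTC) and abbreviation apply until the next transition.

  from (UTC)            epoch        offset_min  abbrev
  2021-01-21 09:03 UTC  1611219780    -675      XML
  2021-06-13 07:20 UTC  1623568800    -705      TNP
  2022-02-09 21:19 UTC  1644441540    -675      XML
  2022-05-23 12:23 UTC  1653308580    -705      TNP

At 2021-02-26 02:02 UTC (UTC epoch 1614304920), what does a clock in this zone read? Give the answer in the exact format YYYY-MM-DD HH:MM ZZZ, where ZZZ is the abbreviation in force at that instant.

2021-02-25 14:47 XML

Query: 2021-02-26 02:02 UTC
Rule 1/4 (XML, -11:15): 2021-01-21 09:03 UTC ≤ query < 2021-06-13 07:20 UTC
2·60 + 2 - 675 = -553 min
-553 = -1·1440 + 887; 887 = 14·60 + 47 → 14:47, 2021-02-26 - 1 day = 2021-02-25
→ 2021-02-25 14:47 XML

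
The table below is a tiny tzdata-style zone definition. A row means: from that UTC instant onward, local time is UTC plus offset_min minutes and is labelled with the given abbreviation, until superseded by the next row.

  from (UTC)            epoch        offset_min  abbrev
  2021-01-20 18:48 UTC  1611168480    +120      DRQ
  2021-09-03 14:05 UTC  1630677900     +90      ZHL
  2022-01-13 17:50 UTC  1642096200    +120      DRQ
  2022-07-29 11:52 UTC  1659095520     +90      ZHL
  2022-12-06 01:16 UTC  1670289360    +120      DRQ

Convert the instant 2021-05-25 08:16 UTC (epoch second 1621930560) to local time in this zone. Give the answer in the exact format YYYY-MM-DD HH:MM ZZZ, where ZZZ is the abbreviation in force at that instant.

Query: 2021-05-25 08:16 UTC
Rule 1/5 (DRQ, +02:00): 2021-01-20 18:48 UTC ≤ query < 2021-09-03 14:05 UTC
8·60 + 16 + 120 = 616 min
616 = 0·1440 + 616; 616 = 10·60 + 16 → 10:16, same day
→ 2021-05-25 10:16 DRQ

2021-05-25 10:16 DRQ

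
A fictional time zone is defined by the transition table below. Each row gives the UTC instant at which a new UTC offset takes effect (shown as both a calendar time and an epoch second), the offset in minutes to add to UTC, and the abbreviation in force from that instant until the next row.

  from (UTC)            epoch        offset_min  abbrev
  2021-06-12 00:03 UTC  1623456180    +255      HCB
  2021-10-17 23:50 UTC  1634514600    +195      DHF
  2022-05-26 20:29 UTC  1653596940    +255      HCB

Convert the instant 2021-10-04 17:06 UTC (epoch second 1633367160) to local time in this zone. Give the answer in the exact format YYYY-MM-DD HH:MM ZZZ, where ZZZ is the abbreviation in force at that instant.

2021-10-04 21:21 HCB

Query: 2021-10-04 17:06 UTC
Rule 1/3 (HCB, +04:15): 2021-06-12 00:03 UTC ≤ query < 2021-10-17 23:50 UTC
17·60 + 6 + 255 = 1281 min
1281 = 0·1440 + 1281; 1281 = 21·60 + 21 → 21:21, same day
→ 2021-10-04 21:21 HCB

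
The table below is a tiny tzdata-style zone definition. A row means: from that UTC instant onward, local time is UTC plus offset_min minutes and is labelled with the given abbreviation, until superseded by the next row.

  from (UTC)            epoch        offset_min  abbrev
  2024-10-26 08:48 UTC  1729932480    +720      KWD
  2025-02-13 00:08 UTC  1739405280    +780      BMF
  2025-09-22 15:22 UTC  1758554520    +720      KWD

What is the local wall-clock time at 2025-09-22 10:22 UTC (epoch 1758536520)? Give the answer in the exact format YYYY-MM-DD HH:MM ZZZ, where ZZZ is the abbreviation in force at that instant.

Query: 2025-09-22 10:22 UTC
Rule 2/3 (BMF, +13:00): 2025-02-13 00:08 UTC ≤ query < 2025-09-22 15:22 UTC
10·60 + 22 + 780 = 1402 min
1402 = 0·1440 + 1402; 1402 = 23·60 + 22 → 23:22, same day
→ 2025-09-22 23:22 BMF

2025-09-22 23:22 BMF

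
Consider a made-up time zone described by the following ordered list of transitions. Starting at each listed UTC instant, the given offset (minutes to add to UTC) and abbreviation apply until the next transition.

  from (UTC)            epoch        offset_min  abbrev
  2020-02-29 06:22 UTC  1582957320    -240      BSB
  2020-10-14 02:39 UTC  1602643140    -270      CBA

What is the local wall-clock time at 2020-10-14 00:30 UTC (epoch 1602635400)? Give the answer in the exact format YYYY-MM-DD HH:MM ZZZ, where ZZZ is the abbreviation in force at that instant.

2020-10-13 20:30 BSB

Query: 2020-10-14 00:30 UTC
Rule 1/2 (BSB, -04:00): 2020-02-29 06:22 UTC ≤ query < 2020-10-14 02:39 UTC
0·60 + 30 - 240 = -210 min
-210 = -1·1440 + 1230; 1230 = 20·60 + 30 → 20:30, 2020-10-14 - 1 day = 2020-10-13
→ 2020-10-13 20:30 BSB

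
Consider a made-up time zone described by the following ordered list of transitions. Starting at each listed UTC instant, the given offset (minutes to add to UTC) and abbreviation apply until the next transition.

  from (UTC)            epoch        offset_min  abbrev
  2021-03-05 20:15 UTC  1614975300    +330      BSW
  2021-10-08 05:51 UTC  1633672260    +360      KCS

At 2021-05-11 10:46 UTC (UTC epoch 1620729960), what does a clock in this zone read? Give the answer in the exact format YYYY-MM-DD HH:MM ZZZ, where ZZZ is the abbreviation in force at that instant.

Query: 2021-05-11 10:46 UTC
Rule 1/2 (BSW, +05:30): 2021-03-05 20:15 UTC ≤ query < 2021-10-08 05:51 UTC
10·60 + 46 + 330 = 976 min
976 = 0·1440 + 976; 976 = 16·60 + 16 → 16:16, same day
→ 2021-05-11 16:16 BSW

2021-05-11 16:16 BSW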